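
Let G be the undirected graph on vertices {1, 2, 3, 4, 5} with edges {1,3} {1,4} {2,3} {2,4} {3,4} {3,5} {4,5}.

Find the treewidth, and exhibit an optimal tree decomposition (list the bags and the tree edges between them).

Treewidth 2.
One such decomposition:
Bags: B1 = {1, 3, 4}  B2 = {2, 3, 4}  B3 = {3, 4, 5}
Tree: B1–B2, B2–B3

Each bag holds 3 vertices, so the decomposition has width 2, which upper-bounds the treewidth. For the lower bound, the 3 vertices {1, 3, 4} are pairwise adjacent, and any tree decomposition puts a clique entirely inside one bag — forcing width ≥ 2. Hence tw(G) = 2 exactly.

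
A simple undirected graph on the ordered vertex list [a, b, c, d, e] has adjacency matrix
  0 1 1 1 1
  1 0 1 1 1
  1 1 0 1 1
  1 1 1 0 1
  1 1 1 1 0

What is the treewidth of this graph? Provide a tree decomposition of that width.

Treewidth 4.
One optimal decomposition is:
Bags: B1 = {a, b, c, d, e}
Tree: (single bag)

With just one bag of size 5, the width is 5 − 1 = 4, so tw(G) ≤ 4. On the other hand G contains the 5-clique {a, b, c, d, e}. A clique must lie in a single bag of any decomposition, so no decomposition can have width below 4. Therefore the treewidth is 4.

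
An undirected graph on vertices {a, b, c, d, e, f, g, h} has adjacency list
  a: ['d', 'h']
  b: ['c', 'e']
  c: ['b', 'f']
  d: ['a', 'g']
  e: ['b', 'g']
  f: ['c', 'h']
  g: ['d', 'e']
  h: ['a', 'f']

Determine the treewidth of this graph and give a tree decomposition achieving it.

Treewidth 2.
One optimal decomposition is:
Bags: B1 = {b, c, e}  B2 = {c, e, g}  B3 = {c, d, g}  B4 = {a, c, d}  B5 = {a, c, h}  B6 = {c, f, h}
Tree: B1–B2, B2–B3, B3–B4, B4–B5, B5–B6

Every bag has size at most 3, so the width is 3 − 1 = 2 and tw(G) ≤ 2. The edges c–b–e–g–d–a–h–f–c form a cycle, so G is not a tree and its treewidth is at least 2. Therefore the treewidth is 2.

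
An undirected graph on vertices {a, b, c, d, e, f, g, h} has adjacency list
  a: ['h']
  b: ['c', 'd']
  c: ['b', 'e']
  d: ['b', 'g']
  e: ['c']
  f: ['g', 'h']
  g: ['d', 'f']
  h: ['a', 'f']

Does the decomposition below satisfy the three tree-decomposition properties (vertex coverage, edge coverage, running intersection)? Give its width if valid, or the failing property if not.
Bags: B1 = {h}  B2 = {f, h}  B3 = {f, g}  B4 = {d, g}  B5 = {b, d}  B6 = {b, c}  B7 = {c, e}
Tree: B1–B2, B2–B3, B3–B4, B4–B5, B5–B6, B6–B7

A tree decomposition must satisfy three properties: every vertex lies in some bag; for every edge, both endpoints lie together in some bag; and for every vertex, the bags containing it form a connected subtree. Here vertex a appears in no bag, so the decomposition is invalid.

No — vertex a appears in no bag.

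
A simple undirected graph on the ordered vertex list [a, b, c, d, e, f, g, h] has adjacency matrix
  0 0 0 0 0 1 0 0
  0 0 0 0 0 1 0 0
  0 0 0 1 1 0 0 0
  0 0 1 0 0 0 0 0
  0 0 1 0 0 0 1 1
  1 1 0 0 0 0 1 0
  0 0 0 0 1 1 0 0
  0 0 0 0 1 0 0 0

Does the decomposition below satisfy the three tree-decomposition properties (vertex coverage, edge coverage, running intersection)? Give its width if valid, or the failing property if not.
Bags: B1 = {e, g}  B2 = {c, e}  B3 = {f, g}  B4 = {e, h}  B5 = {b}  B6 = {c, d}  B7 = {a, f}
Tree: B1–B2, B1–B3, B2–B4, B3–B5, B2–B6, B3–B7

No — edge (f,b) lies in no bag.

A tree decomposition must satisfy three properties: every vertex lies in some bag; for every edge, both endpoints lie together in some bag; and for every vertex, the bags containing it form a connected subtree. Here edge (f,b) lies in no bag, so the decomposition is invalid.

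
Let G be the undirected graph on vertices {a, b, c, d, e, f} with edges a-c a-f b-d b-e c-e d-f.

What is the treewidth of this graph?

A width-2 tree decomposition is:
Bags: B1 = {a, c, e}  B2 = {a, b, e}  B3 = {a, b, d}  B4 = {a, d, f}
Tree: B1–B2, B2–B3, B3–B4
Every bag has size at most 3, so the width is 3 − 1 = 2 and tw(G) ≤ 2. For the lower bound, G contains the cycle a–c–e–b–d–f–a, so G is not a forest; only forests have treewidth ≤ 1, hence tw(G) ≥ 2. Combining the bounds, tw(G) = 2.

2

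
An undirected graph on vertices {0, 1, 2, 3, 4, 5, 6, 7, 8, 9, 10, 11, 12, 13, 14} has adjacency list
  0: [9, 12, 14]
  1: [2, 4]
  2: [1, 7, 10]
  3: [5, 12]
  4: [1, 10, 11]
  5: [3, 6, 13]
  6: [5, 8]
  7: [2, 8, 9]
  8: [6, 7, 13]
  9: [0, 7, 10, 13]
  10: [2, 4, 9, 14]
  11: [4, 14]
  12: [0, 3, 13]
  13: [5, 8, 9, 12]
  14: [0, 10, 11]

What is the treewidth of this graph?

A width-3 tree decomposition is:
Bags: B1 = {3, 5, 6, 12}  B2 = {5, 6, 12, 13}  B3 = {6, 8, 12, 13}  B4 = {0, 8, 12, 13}  B5 = {0, 8, 9, 13}  B6 = {0, 7, 8, 9}  B7 = {0, 7, 9, 14}  B8 = {7, 9, 10, 14}  B9 = {2, 7, 10, 14}  B10 = {2, 10, 11, 14}  B11 = {2, 4, 10, 11}  B12 = {1, 2, 4, 11}
Tree: B1–B2, B2–B3, B3–B4, B4–B5, B5–B6, B6–B7, B7–B8, B8–B9, B9–B10, B10–B11, B11–B12
Every bag has size at most 4, so the width is 4 − 1 = 3 and tw(G) ≤ 3. For the lower bound: the 4 vertex sets {3,5,6}, {12}, {13}, {0,7,8,9} are disjoint, each induces a connected subgraph, and every pair is joined by at least one edge of G. Contracting each set to a single vertex therefore yields K_{4} as a minor, and since treewidth is minor-monotone, tw(G) ≥ tw(K_{4}) = 3. The upper and lower bounds meet at 3, so that is the treewidth.

3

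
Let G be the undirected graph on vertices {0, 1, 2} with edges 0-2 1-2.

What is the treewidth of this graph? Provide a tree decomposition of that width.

Every bag has size at most 2, so the width is 2 − 1 = 1 and tw(G) ≤ 1. Since G has at least one edge (e.g. 1–2), it is not an edgeless graph, so tw(G) ≥ 1. The upper and lower bounds meet at 1, so that is the treewidth.

Treewidth 1.
Bags: B1 = {1, 2}  B2 = {0, 2}
Tree: B1–B2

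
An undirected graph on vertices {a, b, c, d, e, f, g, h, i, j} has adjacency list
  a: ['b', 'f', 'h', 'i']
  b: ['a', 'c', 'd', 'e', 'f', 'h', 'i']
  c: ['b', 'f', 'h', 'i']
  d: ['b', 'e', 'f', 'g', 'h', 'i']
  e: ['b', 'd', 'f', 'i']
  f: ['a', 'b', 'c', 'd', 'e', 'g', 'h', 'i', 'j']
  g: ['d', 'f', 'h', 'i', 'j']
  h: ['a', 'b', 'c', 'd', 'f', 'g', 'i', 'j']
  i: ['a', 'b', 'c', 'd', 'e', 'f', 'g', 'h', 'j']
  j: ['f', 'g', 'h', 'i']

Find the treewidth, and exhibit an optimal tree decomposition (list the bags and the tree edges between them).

Treewidth 4.
One such decomposition:
Bags: B1 = {f, g, h, i, j}  B2 = {d, f, g, h, i}  B3 = {b, d, f, h, i}  B4 = {b, d, e, f, i}  B5 = {a, b, f, h, i}  B6 = {b, c, f, h, i}
Tree: B1–B2, B2–B3, B3–B4, B3–B5, B3–B6

The largest bag has 5 vertices, giving width 4; this decomposition certifies tw(G) ≤ 4. Conversely, {b, d, e, f, i} is a clique of size 5, and the vertices of any clique must share a bag in every tree decomposition; so some bag has ≥ 5 vertices and tw(G) ≥ 4. Hence tw(G) = 4 exactly.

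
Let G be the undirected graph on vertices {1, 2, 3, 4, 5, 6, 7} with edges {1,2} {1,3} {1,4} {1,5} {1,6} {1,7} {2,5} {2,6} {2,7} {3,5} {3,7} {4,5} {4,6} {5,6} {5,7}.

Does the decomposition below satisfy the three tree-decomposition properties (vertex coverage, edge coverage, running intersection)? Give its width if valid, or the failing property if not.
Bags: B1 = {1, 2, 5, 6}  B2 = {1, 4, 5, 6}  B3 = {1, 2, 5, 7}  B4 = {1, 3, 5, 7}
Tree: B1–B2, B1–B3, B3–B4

Vertex coverage: the bags together contain {1, 2, 3, 4, 5, 6, 7}, the full vertex set. Edge coverage: each edge of G has both endpoints in at least one bag. Running intersection: for every vertex, the bags containing it form a connected subtree. All three properties hold, so this is a valid tree decomposition of width max|bag| − 1 = 3, and hence tw(G) ≤ 3.

Yes; width 3.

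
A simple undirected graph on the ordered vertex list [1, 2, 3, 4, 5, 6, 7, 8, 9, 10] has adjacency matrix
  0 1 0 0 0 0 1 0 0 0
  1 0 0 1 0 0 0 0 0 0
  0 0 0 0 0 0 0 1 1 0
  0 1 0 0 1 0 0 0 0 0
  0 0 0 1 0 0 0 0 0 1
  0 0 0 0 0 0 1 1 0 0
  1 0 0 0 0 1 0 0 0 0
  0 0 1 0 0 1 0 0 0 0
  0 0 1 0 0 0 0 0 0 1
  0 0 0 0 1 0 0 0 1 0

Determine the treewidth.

A width-2 tree decomposition is:
Bags: B1 = {1, 2, 7}  B2 = {2, 6, 7}  B3 = {2, 6, 8}  B4 = {2, 3, 8}  B5 = {2, 3, 9}  B6 = {2, 9, 10}  B7 = {2, 5, 10}  B8 = {2, 4, 5}
Tree: B1–B2, B2–B3, B3–B4, B4–B5, B5–B6, B6–B7, B7–B8
Each bag holds 3 vertices, so the decomposition has width 2, which upper-bounds the treewidth. The edges 2–1–7–6–8–3–9–10–5–4–2 form a cycle, so G is not a tree and its treewidth is at least 2. Combining the bounds, tw(G) = 2.

2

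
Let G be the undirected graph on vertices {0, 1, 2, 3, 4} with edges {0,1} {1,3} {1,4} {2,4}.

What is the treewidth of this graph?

A width-1 tree decomposition is:
Bags: B1 = {1, 4}  B2 = {0, 1}  B3 = {1, 3}  B4 = {2, 4}
Tree: B1–B2, B2–B3, B1–B4
The largest bag has 2 vertices, giving width 1; this decomposition certifies tw(G) ≤ 1. Any graph with an edge has treewidth ≥ 1, and G has the edge 1–4. Therefore the treewidth is 1.

1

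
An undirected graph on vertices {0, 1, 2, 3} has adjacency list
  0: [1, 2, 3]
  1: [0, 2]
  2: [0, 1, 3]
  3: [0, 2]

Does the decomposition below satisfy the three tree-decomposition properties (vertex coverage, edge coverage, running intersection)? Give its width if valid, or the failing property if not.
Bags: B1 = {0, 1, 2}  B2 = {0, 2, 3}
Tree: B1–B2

Vertex coverage: the bags together contain {0, 1, 2, 3}, the full vertex set. Edge coverage: each edge of G has both endpoints in at least one bag. Running intersection: for every vertex, the bags containing it form a connected subtree. All three properties hold, so this is a valid tree decomposition of width max|bag| − 1 = 2, and hence tw(G) ≤ 2.

Yes; width 2.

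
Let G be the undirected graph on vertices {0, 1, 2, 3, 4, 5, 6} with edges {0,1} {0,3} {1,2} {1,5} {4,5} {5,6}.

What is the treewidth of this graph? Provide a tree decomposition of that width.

Every bag has size at most 2, so the width is 2 − 1 = 1 and tw(G) ≤ 1. G has an edge, so its treewidth is at least 1. Therefore the treewidth is 1.

Treewidth 1.
One optimal decomposition is:
Bags: B1 = {4, 5}  B2 = {1, 5}  B3 = {1, 2}  B4 = {0, 1}  B5 = {5, 6}  B6 = {0, 3}
Tree: B1–B2, B2–B3, B3–B4, B1–B5, B4–B6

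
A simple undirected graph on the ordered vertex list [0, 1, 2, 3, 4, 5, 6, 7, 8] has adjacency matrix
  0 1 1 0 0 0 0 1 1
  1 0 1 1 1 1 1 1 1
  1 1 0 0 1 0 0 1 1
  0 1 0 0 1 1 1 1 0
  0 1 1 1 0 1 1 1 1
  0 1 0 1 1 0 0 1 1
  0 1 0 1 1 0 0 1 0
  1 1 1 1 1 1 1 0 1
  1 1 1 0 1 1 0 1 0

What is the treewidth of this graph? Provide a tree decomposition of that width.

Each bag holds 5 vertices, so the decomposition has width 4, which upper-bounds the treewidth. For the lower bound, the 5 vertices {0, 1, 2, 7, 8} are pairwise adjacent, and any tree decomposition puts a clique entirely inside one bag — forcing width ≥ 4. Hence tw(G) = 4 exactly.

Treewidth 4.
One optimal decomposition is:
Bags: B1 = {1, 4, 5, 7, 8}  B2 = {1, 3, 4, 5, 7}  B3 = {1, 2, 4, 7, 8}  B4 = {0, 1, 2, 7, 8}  B5 = {1, 3, 4, 6, 7}
Tree: B1–B2, B1–B3, B3–B4, B2–B5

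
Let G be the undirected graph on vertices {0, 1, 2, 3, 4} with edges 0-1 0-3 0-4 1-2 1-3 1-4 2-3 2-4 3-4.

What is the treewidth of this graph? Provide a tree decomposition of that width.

Every bag has size at most 4, so the width is 4 − 1 = 3 and tw(G) ≤ 3. For the lower bound, the 4 vertices {0, 1, 3, 4} are pairwise adjacent, and any tree decomposition puts a clique entirely inside one bag — forcing width ≥ 3. Combining the bounds, tw(G) = 3.

Treewidth 3.
One such decomposition:
Bags: B1 = {0, 1, 3, 4}  B2 = {1, 2, 3, 4}
Tree: B1–B2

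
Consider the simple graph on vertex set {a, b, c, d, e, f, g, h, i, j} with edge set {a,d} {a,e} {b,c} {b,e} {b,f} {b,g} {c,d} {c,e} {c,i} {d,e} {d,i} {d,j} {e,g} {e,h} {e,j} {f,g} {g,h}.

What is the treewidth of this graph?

2

A width-2 tree decomposition is:
Bags: B1 = {b, c, e}  B2 = {c, d, e}  B3 = {b, e, g}  B4 = {b, f, g}  B5 = {c, d, i}  B6 = {a, d, e}  B7 = {d, e, j}  B8 = {e, g, h}
Tree: B1–B2, B1–B3, B3–B4, B2–B5, B2–B6, B2–B7, B3–B8
The largest bag has 3 vertices, giving width 2; this decomposition certifies tw(G) ≤ 2. On the other hand G contains the 3-clique {d, e, j}. A clique must lie in a single bag of any decomposition, so no decomposition can have width below 2. The upper and lower bounds meet at 2, so that is the treewidth.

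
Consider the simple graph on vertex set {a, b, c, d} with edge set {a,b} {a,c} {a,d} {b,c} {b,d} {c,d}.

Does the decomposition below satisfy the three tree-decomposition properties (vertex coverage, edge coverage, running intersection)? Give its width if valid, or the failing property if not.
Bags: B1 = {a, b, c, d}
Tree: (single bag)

Yes; width 3.

Vertex coverage: the bags together contain {a, b, c, d}, the full vertex set. Edge coverage: each edge of G has both endpoints in at least one bag. Running intersection: for every vertex, the bags containing it form a connected subtree. All three properties hold, so this is a valid tree decomposition of width max|bag| − 1 = 3, and hence tw(G) ≤ 3.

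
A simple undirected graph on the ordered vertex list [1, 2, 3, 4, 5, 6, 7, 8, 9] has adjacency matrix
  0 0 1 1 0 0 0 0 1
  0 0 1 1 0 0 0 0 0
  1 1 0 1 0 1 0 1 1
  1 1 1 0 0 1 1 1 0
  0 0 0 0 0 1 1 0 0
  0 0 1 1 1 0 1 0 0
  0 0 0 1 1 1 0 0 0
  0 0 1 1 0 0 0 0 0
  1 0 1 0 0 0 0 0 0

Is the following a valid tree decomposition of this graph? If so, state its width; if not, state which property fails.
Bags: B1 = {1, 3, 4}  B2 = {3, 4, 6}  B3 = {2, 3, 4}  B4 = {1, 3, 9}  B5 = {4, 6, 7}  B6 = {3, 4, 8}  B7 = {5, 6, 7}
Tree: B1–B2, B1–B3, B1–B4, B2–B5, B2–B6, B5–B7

Yes; width 2.

Vertex coverage: the bags together contain {1, 2, 3, 4, 5, 6, 7, 8, 9}, the full vertex set. Edge coverage: each edge of G has both endpoints in at least one bag. Running intersection: for every vertex, the bags containing it form a connected subtree. All three properties hold, so this is a valid tree decomposition of width max|bag| − 1 = 2, and hence tw(G) ≤ 2.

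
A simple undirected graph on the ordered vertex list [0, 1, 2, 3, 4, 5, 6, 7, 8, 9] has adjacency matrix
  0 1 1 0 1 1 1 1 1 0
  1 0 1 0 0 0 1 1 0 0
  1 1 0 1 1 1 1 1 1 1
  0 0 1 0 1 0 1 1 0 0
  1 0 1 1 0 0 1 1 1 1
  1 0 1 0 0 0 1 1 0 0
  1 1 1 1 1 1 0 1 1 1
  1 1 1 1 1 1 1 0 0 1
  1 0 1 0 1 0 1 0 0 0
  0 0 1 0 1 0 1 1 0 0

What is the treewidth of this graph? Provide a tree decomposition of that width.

Treewidth 4.
One such decomposition:
Bags: B1 = {0, 2, 5, 6, 7}  B2 = {0, 2, 4, 6, 7}  B3 = {2, 4, 6, 7, 9}  B4 = {0, 2, 4, 6, 8}  B5 = {2, 3, 4, 6, 7}  B6 = {0, 1, 2, 6, 7}
Tree: B1–B2, B2–B3, B2–B4, B3–B5, B1–B6

Every bag has size at most 5, so the width is 5 − 1 = 4 and tw(G) ≤ 4. Conversely, {0, 2, 4, 6, 8} is a clique of size 5, and the vertices of any clique must share a bag in every tree decomposition; so some bag has ≥ 5 vertices and tw(G) ≥ 4. The upper and lower bounds meet at 4, so that is the treewidth.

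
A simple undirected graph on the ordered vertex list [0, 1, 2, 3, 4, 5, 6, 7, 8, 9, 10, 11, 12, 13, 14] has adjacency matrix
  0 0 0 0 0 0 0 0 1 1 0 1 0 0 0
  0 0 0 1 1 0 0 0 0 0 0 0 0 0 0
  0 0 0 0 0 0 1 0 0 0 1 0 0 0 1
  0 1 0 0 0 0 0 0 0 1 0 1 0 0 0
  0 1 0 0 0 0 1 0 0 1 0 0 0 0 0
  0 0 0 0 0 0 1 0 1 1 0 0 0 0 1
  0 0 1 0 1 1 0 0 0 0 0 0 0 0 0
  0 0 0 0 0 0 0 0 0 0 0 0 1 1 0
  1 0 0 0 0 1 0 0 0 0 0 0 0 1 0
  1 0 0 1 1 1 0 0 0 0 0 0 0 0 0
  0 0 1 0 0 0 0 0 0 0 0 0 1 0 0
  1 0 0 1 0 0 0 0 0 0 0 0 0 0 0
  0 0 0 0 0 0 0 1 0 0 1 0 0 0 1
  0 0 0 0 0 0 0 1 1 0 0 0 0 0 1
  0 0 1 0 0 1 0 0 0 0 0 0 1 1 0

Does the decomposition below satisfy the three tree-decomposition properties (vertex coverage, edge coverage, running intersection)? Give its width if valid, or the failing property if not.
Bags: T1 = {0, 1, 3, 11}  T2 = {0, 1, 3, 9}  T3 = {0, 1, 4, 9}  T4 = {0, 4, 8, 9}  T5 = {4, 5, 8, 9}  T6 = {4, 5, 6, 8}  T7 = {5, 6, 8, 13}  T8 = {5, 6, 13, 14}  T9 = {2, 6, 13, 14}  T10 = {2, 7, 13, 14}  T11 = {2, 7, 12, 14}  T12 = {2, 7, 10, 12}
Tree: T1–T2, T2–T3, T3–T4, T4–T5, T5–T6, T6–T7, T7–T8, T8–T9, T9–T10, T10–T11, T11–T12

Yes; width 3.

Checking the three conditions: (i) the bags cover all of {0, 1, 2, 3, 4, 5, 6, 7, 8, 9, 10, 11, 12, 13, 14}; (ii) for each edge, some bag contains both endpoints; (iii) the bags containing any fixed vertex form a subtree. All hold, so the decomposition is valid with width 4 − 1 = 3.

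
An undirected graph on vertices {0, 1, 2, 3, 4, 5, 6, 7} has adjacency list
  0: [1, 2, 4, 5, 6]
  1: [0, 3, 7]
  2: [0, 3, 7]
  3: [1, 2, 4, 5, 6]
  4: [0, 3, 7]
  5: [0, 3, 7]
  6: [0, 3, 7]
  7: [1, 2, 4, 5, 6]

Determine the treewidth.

A width-3 tree decomposition is:
Bags: B1 = {0, 3, 5, 7}  B2 = {0, 3, 4, 7}  B3 = {0, 1, 3, 7}  B4 = {0, 2, 3, 7}  B5 = {0, 3, 6, 7}
Tree: B1–B2, B2–B3, B3–B4, B4–B5
Each bag holds 4 vertices, so the decomposition has width 3, which upper-bounds the treewidth. For the lower bound: the 4 vertex sets {3,5}, {4,7}, {0}, {1} are disjoint, each induces a connected subgraph, and every pair is joined by at least one edge of G. Contracting each set to a single vertex therefore yields K_{4} as a minor, and since treewidth is minor-monotone, tw(G) ≥ tw(K_{4}) = 3. Therefore the treewidth is 3.

3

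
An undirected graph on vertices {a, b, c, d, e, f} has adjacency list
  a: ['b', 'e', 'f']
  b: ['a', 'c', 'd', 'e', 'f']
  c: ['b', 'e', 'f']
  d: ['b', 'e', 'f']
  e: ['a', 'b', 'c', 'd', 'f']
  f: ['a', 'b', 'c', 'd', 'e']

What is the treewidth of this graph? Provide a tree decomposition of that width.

Treewidth 3.
One optimal decomposition is:
Bags: B1 = {b, d, e, f}  B2 = {b, c, e, f}  B3 = {a, b, e, f}
Tree: B1–B2, B2–B3

Every bag has size at most 4, so the width is 4 − 1 = 3 and tw(G) ≤ 3. Conversely, {b, d, e, f} is a clique of size 4, and the vertices of any clique must share a bag in every tree decomposition; so some bag has ≥ 4 vertices and tw(G) ≥ 3. Combining the bounds, tw(G) = 3.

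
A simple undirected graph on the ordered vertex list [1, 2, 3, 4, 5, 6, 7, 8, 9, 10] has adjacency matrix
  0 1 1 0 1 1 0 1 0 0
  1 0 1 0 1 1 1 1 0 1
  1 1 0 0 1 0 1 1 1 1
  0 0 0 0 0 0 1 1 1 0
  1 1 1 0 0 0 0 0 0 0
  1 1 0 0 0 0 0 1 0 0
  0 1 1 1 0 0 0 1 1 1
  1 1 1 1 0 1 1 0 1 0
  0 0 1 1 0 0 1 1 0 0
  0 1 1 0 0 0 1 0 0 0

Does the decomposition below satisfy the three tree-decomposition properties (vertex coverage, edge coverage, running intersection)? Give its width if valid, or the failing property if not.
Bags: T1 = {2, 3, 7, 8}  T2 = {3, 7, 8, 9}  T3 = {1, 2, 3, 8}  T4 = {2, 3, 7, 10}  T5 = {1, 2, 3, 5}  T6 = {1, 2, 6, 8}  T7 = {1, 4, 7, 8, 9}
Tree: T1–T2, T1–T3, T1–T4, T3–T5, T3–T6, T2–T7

A tree decomposition must satisfy three properties: every vertex lies in some bag; for every edge, both endpoints lie together in some bag; and for every vertex, the bags containing it form a connected subtree. Here bags containing vertex 1 are not connected in the tree, so the decomposition is invalid.

No — bags containing vertex 1 are not connected in the tree.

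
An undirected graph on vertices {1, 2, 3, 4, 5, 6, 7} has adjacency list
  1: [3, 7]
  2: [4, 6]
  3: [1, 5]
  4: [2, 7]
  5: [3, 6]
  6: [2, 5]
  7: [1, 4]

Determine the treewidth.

2

A width-2 tree decomposition is:
Bags: B1 = {2, 5, 6}  B2 = {2, 4, 5}  B3 = {4, 5, 7}  B4 = {1, 5, 7}  B5 = {1, 3, 5}
Tree: B1–B2, B2–B3, B3–B4, B4–B5
Each bag holds 3 vertices, so the decomposition has width 2, which upper-bounds the treewidth. Since 5–6–2–4–7–1–3–5 is a cycle in G, G is not acyclic. Forests are exactly the graphs of treewidth ≤ 1, so tw(G) ≥ 2. The upper and lower bounds meet at 2, so that is the treewidth.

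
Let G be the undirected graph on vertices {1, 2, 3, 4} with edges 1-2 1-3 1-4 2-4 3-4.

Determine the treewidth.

2

A width-2 tree decomposition is:
Bags: B1 = {1, 3, 4}  B2 = {1, 2, 4}
Tree: B1–B2
The largest bag has 3 vertices, giving width 2; this decomposition certifies tw(G) ≤ 2. On the other hand G contains the 3-clique {1, 2, 4}. A clique must lie in a single bag of any decomposition, so no decomposition can have width below 2. The upper and lower bounds meet at 2, so that is the treewidth.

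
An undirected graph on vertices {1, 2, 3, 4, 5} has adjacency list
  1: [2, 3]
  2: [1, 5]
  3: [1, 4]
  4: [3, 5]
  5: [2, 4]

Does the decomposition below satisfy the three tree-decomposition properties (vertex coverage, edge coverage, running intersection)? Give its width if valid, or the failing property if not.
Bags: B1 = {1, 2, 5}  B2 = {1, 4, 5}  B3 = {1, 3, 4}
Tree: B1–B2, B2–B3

Yes; width 2.

Every vertex of G appears in some bag (union = {1, 2, 3, 4, 5}); every edge is covered by a bag; and for each vertex v the set of bags containing v is connected in the bag tree. The decomposition is therefore valid. The largest bag has 3 vertices, so the width is 2.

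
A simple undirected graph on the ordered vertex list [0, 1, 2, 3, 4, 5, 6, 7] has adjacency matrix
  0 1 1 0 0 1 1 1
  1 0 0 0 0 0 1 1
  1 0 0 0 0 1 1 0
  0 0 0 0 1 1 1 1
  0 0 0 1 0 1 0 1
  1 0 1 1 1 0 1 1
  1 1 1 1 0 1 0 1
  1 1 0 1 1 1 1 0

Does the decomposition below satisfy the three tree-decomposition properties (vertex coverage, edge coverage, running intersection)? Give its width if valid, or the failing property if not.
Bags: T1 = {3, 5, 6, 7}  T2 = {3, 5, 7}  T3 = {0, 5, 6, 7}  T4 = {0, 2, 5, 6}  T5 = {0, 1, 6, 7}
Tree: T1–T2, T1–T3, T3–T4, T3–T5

A tree decomposition must satisfy three properties: every vertex lies in some bag; for every edge, both endpoints lie together in some bag; and for every vertex, the bags containing it form a connected subtree. Here vertex 4 appears in no bag, so the decomposition is invalid.

No — vertex 4 appears in no bag.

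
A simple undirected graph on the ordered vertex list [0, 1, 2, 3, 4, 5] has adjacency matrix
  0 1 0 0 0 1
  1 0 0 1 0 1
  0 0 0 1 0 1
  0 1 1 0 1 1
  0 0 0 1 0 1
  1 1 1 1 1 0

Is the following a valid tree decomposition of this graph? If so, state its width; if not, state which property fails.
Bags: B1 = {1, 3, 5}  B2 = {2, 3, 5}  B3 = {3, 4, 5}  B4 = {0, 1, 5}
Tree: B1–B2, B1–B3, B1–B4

Vertex coverage: the bags together contain {0, 1, 2, 3, 4, 5}, the full vertex set. Edge coverage: each edge of G has both endpoints in at least one bag. Running intersection: for every vertex, the bags containing it form a connected subtree. All three properties hold, so this is a valid tree decomposition of width max|bag| − 1 = 2, and hence tw(G) ≤ 2.

Yes; width 2.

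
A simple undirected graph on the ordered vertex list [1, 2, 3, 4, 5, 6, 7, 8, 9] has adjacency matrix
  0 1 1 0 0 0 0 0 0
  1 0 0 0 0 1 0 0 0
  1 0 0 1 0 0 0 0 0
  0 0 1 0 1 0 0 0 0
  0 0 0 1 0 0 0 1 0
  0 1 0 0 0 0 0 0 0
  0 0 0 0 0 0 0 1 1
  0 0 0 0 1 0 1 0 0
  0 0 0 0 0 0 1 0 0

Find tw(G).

1

A width-1 tree decomposition is:
Bags: B1 = {2, 6}  B2 = {1, 2}  B3 = {1, 3}  B4 = {3, 4}  B5 = {4, 5}  B6 = {5, 8}  B7 = {7, 8}  B8 = {7, 9}
Tree: B1–B2, B2–B3, B3–B4, B4–B5, B5–B6, B6–B7, B7–B8
Each bag holds 2 vertices, so the decomposition has width 1, which upper-bounds the treewidth. G has an edge, so its treewidth is at least 1. Combining the bounds, tw(G) = 1.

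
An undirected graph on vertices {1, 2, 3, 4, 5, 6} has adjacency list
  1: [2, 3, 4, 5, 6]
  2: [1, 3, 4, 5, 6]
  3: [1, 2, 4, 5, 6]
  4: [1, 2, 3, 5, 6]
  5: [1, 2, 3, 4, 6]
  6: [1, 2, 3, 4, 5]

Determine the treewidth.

A width-5 tree decomposition is:
Bags: B1 = {1, 2, 3, 4, 5, 6}
Tree: (single bag)
A single bag containing all 6 vertices is trivially a valid decomposition of width 5. On the other hand G contains the 6-clique {1, 2, 3, 4, 5, 6}. A clique must lie in a single bag of any decomposition, so no decomposition can have width below 5. Therefore the treewidth is 5.

5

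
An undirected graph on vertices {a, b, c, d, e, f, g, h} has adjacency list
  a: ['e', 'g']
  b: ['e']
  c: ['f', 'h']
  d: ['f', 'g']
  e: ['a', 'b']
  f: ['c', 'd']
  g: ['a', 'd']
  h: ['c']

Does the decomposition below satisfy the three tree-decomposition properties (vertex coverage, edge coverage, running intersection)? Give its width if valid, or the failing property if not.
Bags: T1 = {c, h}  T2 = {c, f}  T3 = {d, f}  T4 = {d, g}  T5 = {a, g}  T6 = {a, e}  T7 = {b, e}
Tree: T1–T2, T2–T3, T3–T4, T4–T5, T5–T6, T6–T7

Checking the three conditions: (i) the bags cover all of {a, b, c, d, e, f, g, h}; (ii) for each edge, some bag contains both endpoints; (iii) the bags containing any fixed vertex form a subtree. All hold, so the decomposition is valid with width 2 − 1 = 1.

Yes; width 1.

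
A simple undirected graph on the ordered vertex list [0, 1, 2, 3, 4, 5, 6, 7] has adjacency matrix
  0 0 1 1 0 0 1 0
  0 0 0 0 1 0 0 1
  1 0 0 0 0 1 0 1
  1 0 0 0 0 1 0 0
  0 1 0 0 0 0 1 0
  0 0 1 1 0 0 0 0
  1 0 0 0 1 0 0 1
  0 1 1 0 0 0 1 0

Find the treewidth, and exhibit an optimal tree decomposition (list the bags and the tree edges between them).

Each bag holds 3 vertices, so the decomposition has width 2, which upper-bounds the treewidth. The edges 5–3–0–2–5 form a cycle, so G is not a tree and its treewidth is at least 2. Hence tw(G) = 2 exactly.

Treewidth 2.
One optimal decomposition is:
Bags: B1 = {2, 3, 5}  B2 = {0, 2, 3}  B3 = {0, 2, 7}  B4 = {0, 6, 7}  B5 = {1, 6, 7}  B6 = {1, 4, 6}
Tree: B1–B2, B2–B3, B3–B4, B4–B5, B5–B6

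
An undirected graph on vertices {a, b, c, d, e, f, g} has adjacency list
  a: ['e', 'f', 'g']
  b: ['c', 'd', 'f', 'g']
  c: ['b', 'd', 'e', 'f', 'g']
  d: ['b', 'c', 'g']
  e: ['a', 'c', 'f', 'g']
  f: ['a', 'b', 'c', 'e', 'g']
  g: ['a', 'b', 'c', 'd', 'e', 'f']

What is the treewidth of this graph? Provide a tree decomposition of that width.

The largest bag has 4 vertices, giving width 3; this decomposition certifies tw(G) ≤ 3. On the other hand G contains the 4-clique {b, c, d, g}. A clique must lie in a single bag of any decomposition, so no decomposition can have width below 3. The upper and lower bounds meet at 3, so that is the treewidth.

Treewidth 3.
Bags: B1 = {b, c, f, g}  B2 = {b, c, d, g}  B3 = {c, e, f, g}  B4 = {a, e, f, g}
Tree: B1–B2, B1–B3, B3–B4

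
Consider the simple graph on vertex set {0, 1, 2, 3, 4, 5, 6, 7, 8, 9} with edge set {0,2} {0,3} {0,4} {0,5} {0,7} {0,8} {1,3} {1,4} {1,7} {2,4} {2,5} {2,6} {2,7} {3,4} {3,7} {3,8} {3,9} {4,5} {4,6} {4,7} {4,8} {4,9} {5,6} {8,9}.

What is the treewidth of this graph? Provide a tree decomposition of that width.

Each bag holds 4 vertices, so the decomposition has width 3, which upper-bounds the treewidth. On the other hand G contains the 4-clique {0, 3, 4, 8}. A clique must lie in a single bag of any decomposition, so no decomposition can have width below 3. Hence tw(G) = 3 exactly.

Treewidth 3.
One such decomposition:
Bags: B1 = {2, 4, 5, 6}  B2 = {0, 2, 4, 5}  B3 = {0, 2, 4, 7}  B4 = {0, 3, 4, 7}  B5 = {0, 3, 4, 8}  B6 = {1, 3, 4, 7}  B7 = {3, 4, 8, 9}
Tree: B1–B2, B2–B3, B3–B4, B4–B5, B4–B6, B5–B7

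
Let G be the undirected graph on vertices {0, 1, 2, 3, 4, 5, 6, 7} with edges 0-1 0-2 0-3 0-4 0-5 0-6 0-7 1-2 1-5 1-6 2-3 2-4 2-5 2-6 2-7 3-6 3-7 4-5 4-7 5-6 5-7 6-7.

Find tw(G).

A width-4 tree decomposition is:
Bags: B1 = {0, 2, 3, 6, 7}  B2 = {0, 2, 5, 6, 7}  B3 = {0, 1, 2, 5, 6}  B4 = {0, 2, 4, 5, 7}
Tree: B1–B2, B2–B3, B2–B4
Every bag has size at most 5, so the width is 5 − 1 = 4 and tw(G) ≤ 4. Conversely, {0, 2, 3, 6, 7} is a clique of size 5, and the vertices of any clique must share a bag in every tree decomposition; so some bag has ≥ 5 vertices and tw(G) ≥ 4. Hence tw(G) = 4 exactly.

4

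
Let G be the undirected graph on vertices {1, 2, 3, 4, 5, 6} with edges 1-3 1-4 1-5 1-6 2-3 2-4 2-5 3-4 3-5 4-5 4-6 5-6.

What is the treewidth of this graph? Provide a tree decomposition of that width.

Every bag has size at most 4, so the width is 4 − 1 = 3 and tw(G) ≤ 3. On the other hand G contains the 4-clique {1, 3, 4, 5}. A clique must lie in a single bag of any decomposition, so no decomposition can have width below 3. Therefore the treewidth is 3.

Treewidth 3.
Bags: B1 = {1, 3, 4, 5}  B2 = {2, 3, 4, 5}  B3 = {1, 4, 5, 6}
Tree: B1–B2, B1–B3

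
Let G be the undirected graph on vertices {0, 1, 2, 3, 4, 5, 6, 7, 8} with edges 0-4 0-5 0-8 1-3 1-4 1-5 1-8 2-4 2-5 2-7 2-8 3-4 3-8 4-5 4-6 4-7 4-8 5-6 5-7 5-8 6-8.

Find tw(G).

A width-3 tree decomposition is:
Bags: B1 = {2, 4, 5, 8}  B2 = {0, 4, 5, 8}  B3 = {4, 5, 6, 8}  B4 = {2, 4, 5, 7}  B5 = {1, 4, 5, 8}  B6 = {1, 3, 4, 8}
Tree: B1–B2, B1–B3, B1–B4, B2–B5, B5–B6
Every bag has size at most 4, so the width is 4 − 1 = 3 and tw(G) ≤ 3. Conversely, {1, 3, 4, 8} is a clique of size 4, and the vertices of any clique must share a bag in every tree decomposition; so some bag has ≥ 4 vertices and tw(G) ≥ 3. Hence tw(G) = 3 exactly.

3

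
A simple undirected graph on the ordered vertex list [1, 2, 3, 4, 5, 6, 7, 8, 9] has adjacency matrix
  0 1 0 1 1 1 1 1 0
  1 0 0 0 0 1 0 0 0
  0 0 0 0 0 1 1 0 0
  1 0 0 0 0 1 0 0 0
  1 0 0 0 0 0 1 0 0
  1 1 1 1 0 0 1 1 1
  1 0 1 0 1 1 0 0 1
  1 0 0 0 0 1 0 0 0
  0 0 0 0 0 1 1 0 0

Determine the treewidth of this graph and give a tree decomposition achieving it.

The largest bag has 3 vertices, giving width 2; this decomposition certifies tw(G) ≤ 2. Conversely, {1, 5, 7} is a clique of size 3, and the vertices of any clique must share a bag in every tree decomposition; so some bag has ≥ 3 vertices and tw(G) ≥ 2. Therefore the treewidth is 2.

Treewidth 2.
One such decomposition:
Bags: B1 = {1, 6, 7}  B2 = {3, 6, 7}  B3 = {1, 5, 7}  B4 = {6, 7, 9}  B5 = {1, 2, 6}  B6 = {1, 4, 6}  B7 = {1, 6, 8}
Tree: B1–B2, B1–B3, B1–B4, B1–B5, B5–B6, B6–B7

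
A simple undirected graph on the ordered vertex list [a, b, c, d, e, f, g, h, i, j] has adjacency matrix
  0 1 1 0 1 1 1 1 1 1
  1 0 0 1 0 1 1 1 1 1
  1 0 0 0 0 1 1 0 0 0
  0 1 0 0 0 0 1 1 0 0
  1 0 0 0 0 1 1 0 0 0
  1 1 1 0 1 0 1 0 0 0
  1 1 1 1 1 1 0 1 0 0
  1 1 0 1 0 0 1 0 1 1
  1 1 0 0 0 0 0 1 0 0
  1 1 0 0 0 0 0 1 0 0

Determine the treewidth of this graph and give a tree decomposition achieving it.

Treewidth 3.
One optimal decomposition is:
Bags: B1 = {a, b, f, g}  B2 = {a, c, f, g}  B3 = {a, b, g, h}  B4 = {a, e, f, g}  B5 = {a, b, h, j}  B6 = {b, d, g, h}  B7 = {a, b, h, i}
Tree: B1–B2, B1–B3, B2–B4, B3–B5, B3–B6, B5–B7

Each bag holds 4 vertices, so the decomposition has width 3, which upper-bounds the treewidth. Conversely, {b, d, g, h} is a clique of size 4, and the vertices of any clique must share a bag in every tree decomposition; so some bag has ≥ 4 vertices and tw(G) ≥ 3. The upper and lower bounds meet at 3, so that is the treewidth.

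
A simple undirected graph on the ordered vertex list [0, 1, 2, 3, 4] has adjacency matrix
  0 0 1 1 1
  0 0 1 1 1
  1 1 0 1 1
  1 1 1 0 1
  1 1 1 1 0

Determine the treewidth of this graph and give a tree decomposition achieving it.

Each bag holds 4 vertices, so the decomposition has width 3, which upper-bounds the treewidth. On the other hand G contains the 4-clique {0, 2, 3, 4}. A clique must lie in a single bag of any decomposition, so no decomposition can have width below 3. Therefore the treewidth is 3.

Treewidth 3.
One optimal decomposition is:
Bags: B1 = {0, 2, 3, 4}  B2 = {1, 2, 3, 4}
Tree: B1–B2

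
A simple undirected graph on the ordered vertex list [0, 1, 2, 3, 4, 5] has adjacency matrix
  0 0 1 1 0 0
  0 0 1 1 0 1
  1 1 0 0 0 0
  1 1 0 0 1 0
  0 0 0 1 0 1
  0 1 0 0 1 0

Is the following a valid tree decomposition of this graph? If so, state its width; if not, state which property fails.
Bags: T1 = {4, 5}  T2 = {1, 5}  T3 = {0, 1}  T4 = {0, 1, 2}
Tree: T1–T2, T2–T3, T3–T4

A tree decomposition must satisfy three properties: every vertex lies in some bag; for every edge, both endpoints lie together in some bag; and for every vertex, the bags containing it form a connected subtree. Here vertex 3 appears in no bag, so the decomposition is invalid.

No — vertex 3 appears in no bag.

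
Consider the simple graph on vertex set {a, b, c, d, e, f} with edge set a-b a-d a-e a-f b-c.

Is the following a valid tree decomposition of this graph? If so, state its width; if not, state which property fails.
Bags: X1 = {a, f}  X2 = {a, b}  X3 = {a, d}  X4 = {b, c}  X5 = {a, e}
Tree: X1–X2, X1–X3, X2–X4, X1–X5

Every vertex of G appears in some bag (union = {a, b, c, d, e, f}); every edge is covered by a bag; and for each vertex v the set of bags containing v is connected in the bag tree. The decomposition is therefore valid. The largest bag has 2 vertices, so the width is 1.

Yes; width 1.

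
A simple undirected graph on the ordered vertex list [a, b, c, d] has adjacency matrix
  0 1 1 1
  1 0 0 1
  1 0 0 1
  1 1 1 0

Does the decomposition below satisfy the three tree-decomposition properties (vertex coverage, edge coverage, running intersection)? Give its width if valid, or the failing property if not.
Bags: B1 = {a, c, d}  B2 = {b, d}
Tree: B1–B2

A tree decomposition must satisfy three properties: every vertex lies in some bag; for every edge, both endpoints lie together in some bag; and for every vertex, the bags containing it form a connected subtree. Here edge (a,b) lies in no bag, so the decomposition is invalid.

No — edge (a,b) lies in no bag.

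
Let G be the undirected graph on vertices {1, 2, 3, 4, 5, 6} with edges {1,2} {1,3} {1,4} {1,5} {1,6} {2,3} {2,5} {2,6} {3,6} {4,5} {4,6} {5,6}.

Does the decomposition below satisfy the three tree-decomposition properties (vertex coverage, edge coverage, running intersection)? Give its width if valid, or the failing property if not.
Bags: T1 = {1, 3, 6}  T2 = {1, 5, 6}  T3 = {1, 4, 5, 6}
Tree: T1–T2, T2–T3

A tree decomposition must satisfy three properties: every vertex lies in some bag; for every edge, both endpoints lie together in some bag; and for every vertex, the bags containing it form a connected subtree. Here vertex 2 appears in no bag, so the decomposition is invalid.

No — vertex 2 appears in no bag.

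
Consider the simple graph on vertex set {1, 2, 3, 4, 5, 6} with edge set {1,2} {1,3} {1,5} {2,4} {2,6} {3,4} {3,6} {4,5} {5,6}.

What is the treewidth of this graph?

3

A width-3 tree decomposition is:
Bags: B1 = {2, 3, 5, 6}  B2 = {2, 3, 4, 5}  B3 = {1, 2, 3, 5}
Tree: B1–B2, B2–B3
The largest bag has 4 vertices, giving width 3; this decomposition certifies tw(G) ≤ 3. For the lower bound: the 4 vertex sets {3,6}, {4,5}, {2}, {1} are disjoint, each induces a connected subgraph, and every pair is joined by at least one edge of G. Contracting each set to a single vertex therefore yields K_{4} as a minor, and since treewidth is minor-monotone, tw(G) ≥ tw(K_{4}) = 3. Combining the bounds, tw(G) = 3.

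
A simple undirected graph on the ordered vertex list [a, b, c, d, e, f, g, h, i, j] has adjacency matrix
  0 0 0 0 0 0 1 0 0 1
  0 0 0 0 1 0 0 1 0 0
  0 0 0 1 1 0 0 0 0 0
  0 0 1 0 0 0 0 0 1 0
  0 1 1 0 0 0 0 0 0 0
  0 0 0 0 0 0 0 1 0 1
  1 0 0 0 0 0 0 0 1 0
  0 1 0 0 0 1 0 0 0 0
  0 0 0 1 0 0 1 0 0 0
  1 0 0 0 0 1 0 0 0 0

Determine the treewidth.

2

A width-2 tree decomposition is:
Bags: B1 = {d, g, i}  B2 = {a, d, g}  B3 = {a, d, j}  B4 = {d, f, j}  B5 = {d, f, h}  B6 = {b, d, h}  B7 = {b, d, e}  B8 = {c, d, e}
Tree: B1–B2, B2–B3, B3–B4, B4–B5, B5–B6, B6–B7, B7–B8
The largest bag has 3 vertices, giving width 2; this decomposition certifies tw(G) ≤ 2. The edges d–i–g–a–j–f–h–b–e–c–d form a cycle, so G is not a tree and its treewidth is at least 2. The upper and lower bounds meet at 2, so that is the treewidth.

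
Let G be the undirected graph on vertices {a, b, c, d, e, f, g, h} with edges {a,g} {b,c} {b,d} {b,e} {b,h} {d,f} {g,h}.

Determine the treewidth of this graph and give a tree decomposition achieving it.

Each bag holds 2 vertices, so the decomposition has width 1, which upper-bounds the treewidth. G has an edge, so its treewidth is at least 1. Hence tw(G) = 1 exactly.

Treewidth 1.
One optimal decomposition is:
Bags: B1 = {b, c}  B2 = {b, d}  B3 = {b, e}  B4 = {b, h}  B5 = {d, f}  B6 = {g, h}  B7 = {a, g}
Tree: B1–B2, B1–B3, B1–B4, B2–B5, B4–B6, B6–B7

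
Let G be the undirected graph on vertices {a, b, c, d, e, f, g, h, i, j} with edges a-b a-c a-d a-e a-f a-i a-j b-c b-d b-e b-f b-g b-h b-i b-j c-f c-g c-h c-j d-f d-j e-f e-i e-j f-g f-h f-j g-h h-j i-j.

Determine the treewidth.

A width-4 tree decomposition is:
Bags: B1 = {a, b, c, f, j}  B2 = {a, b, e, f, j}  B3 = {b, c, f, h, j}  B4 = {a, b, e, i, j}  B5 = {b, c, f, g, h}  B6 = {a, b, d, f, j}
Tree: B1–B2, B1–B3, B2–B4, B3–B5, B1–B6
Each bag holds 5 vertices, so the decomposition has width 4, which upper-bounds the treewidth. For the lower bound, the 5 vertices {b, c, f, g, h} are pairwise adjacent, and any tree decomposition puts a clique entirely inside one bag — forcing width ≥ 4. Combining the bounds, tw(G) = 4.

4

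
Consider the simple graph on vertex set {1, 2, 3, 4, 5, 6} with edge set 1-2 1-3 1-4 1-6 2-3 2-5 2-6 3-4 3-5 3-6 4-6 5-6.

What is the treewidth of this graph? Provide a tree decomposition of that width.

Treewidth 3.
One optimal decomposition is:
Bags: B1 = {1, 2, 3, 6}  B2 = {2, 3, 5, 6}  B3 = {1, 3, 4, 6}
Tree: B1–B2, B1–B3

Every bag has size at most 4, so the width is 4 − 1 = 3 and tw(G) ≤ 3. For the lower bound, the 4 vertices {1, 2, 3, 6} are pairwise adjacent, and any tree decomposition puts a clique entirely inside one bag — forcing width ≥ 3. The upper and lower bounds meet at 3, so that is the treewidth.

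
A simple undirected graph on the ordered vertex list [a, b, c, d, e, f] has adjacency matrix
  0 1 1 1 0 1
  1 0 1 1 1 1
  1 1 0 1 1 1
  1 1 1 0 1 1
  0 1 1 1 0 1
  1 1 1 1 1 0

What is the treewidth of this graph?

A width-4 tree decomposition is:
Bags: B1 = {a, b, c, d, f}  B2 = {b, c, d, e, f}
Tree: B1–B2
Every bag has size at most 5, so the width is 5 − 1 = 4 and tw(G) ≤ 4. Conversely, {b, c, d, e, f} is a clique of size 5, and the vertices of any clique must share a bag in every tree decomposition; so some bag has ≥ 5 vertices and tw(G) ≥ 4. Therefore the treewidth is 4.

4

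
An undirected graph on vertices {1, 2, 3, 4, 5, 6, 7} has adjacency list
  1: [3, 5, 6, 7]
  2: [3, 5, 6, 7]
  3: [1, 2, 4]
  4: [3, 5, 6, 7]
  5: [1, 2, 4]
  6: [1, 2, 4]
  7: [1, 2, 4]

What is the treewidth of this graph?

A width-3 tree decomposition is:
Bags: B1 = {1, 2, 4, 6}  B2 = {1, 2, 4, 7}  B3 = {1, 2, 4, 5}  B4 = {1, 2, 3, 4}
Tree: B1–B2, B2–B3, B3–B4
Every bag has size at most 4, so the width is 4 − 1 = 3 and tw(G) ≤ 3. For the lower bound: the 4 vertex sets {2,6}, {1,7}, {4}, {5} are disjoint, each induces a connected subgraph, and every pair is joined by at least one edge of G. Contracting each set to a single vertex therefore yields K_{4} as a minor, and since treewidth is minor-monotone, tw(G) ≥ tw(K_{4}) = 3. Hence tw(G) = 3 exactly.

3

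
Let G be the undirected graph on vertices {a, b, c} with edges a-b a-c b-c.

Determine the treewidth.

2

A width-2 tree decomposition is:
Bags: B1 = {a, b, c}
Tree: (single bag)
A single bag containing all 3 vertices is trivially a valid decomposition of width 2. For the lower bound, the 3 vertices {a, b, c} are pairwise adjacent, and any tree decomposition puts a clique entirely inside one bag — forcing width ≥ 2. Therefore the treewidth is 2.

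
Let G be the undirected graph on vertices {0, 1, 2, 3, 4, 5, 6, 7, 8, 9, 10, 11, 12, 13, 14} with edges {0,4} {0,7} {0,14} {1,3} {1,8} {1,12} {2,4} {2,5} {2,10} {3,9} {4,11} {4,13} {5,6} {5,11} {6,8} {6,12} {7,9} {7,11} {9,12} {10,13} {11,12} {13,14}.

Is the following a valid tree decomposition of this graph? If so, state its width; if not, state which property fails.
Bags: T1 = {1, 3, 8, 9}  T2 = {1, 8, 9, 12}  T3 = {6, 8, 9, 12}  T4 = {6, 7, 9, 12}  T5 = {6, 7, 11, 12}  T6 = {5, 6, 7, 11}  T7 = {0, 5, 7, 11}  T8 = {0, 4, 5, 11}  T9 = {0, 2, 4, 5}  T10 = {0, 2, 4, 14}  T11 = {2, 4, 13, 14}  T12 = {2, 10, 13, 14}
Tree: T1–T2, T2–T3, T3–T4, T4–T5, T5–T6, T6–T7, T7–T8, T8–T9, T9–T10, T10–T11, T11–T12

Vertex coverage: the bags together contain {0, 1, 2, 3, 4, 5, 6, 7, 8, 9, 10, 11, 12, 13, 14}, the full vertex set. Edge coverage: each edge of G has both endpoints in at least one bag. Running intersection: for every vertex, the bags containing it form a connected subtree. All three properties hold, so this is a valid tree decomposition of width max|bag| − 1 = 3, and hence tw(G) ≤ 3.

Yes; width 3.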